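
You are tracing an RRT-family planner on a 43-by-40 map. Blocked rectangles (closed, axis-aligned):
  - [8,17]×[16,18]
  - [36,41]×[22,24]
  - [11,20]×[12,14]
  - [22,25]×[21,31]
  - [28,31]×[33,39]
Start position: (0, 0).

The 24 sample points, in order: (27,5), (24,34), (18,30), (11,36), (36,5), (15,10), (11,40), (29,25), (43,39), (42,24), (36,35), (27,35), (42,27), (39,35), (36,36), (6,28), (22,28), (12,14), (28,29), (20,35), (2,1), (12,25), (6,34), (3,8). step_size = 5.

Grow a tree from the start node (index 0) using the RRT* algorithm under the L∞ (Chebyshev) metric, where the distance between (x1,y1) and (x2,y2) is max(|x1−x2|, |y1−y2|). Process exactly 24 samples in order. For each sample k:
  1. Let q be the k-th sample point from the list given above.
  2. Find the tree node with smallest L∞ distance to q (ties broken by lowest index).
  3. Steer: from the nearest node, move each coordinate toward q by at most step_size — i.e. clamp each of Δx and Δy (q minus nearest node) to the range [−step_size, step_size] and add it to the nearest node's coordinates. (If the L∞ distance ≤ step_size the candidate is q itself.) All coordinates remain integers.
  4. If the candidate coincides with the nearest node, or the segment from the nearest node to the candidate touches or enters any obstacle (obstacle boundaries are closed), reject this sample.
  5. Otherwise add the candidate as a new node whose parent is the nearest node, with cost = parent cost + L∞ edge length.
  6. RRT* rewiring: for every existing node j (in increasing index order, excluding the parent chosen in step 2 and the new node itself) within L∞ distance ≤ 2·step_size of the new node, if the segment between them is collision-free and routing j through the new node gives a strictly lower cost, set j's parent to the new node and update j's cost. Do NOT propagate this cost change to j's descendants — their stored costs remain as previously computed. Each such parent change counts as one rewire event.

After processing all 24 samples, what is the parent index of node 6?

Parent of node 6: 1

1. q=(27,5) nearest=0 d=27 new=(5,5) → add node 1 parent=0 cost=5
2. q=(24,34) nearest=1 d=29 new=(10,10) → add node 2 parent=1 cost=10
3. q=(18,30) nearest=2 d=20 new=(15,15) → blocked by [11,20]×[12,14], reject
4. q=(11,36) nearest=2 d=26 new=(11,15) → add node 3 parent=2 cost=15
5. q=(36,5) nearest=3 d=25 new=(16,10) → blocked by [11,20]×[12,14], reject
6. q=(15,10) nearest=2 d=5 new=(15,10) → add node 4 parent=2 cost=15
7. q=(11,40) nearest=3 d=25 new=(11,20) → blocked by [8,17]×[16,18], reject
8. q=(29,25) nearest=4 d=15 new=(20,15) → blocked by [11,20]×[12,14], reject
9. q=(43,39) nearest=4 d=29 new=(20,15) → blocked by [11,20]×[12,14], reject
10. q=(42,24) nearest=4 d=27 new=(20,15) → blocked by [11,20]×[12,14], reject
11. q=(36,35) nearest=3 d=25 new=(16,20) → blocked by [8,17]×[16,18], reject
12. q=(27,35) nearest=3 d=20 new=(16,20) → blocked by [8,17]×[16,18], reject
13. q=(42,27) nearest=4 d=27 new=(20,15) → blocked by [11,20]×[12,14], reject
14. q=(39,35) nearest=4 d=25 new=(20,15) → blocked by [11,20]×[12,14], reject
15. q=(36,36) nearest=3 d=25 new=(16,20) → blocked by [8,17]×[16,18], reject
16. q=(6,28) nearest=3 d=13 new=(6,20) → blocked by [8,17]×[16,18], reject
17. q=(22,28) nearest=3 d=13 new=(16,20) → blocked by [8,17]×[16,18], reject
18. q=(12,14) nearest=3 d=1 new=(12,14) → blocked by [11,20]×[12,14], reject
19. q=(28,29) nearest=3 d=17 new=(16,20) → blocked by [8,17]×[16,18], reject
20. q=(20,35) nearest=3 d=20 new=(16,20) → blocked by [8,17]×[16,18], reject
21. q=(2,1) nearest=0 d=2 new=(2,1) → add node 5 parent=0 cost=2
22. q=(12,25) nearest=3 d=10 new=(12,20) → blocked by [8,17]×[16,18], reject
23. q=(6,34) nearest=3 d=19 new=(6,20) → blocked by [8,17]×[16,18], reject
24. q=(3,8) nearest=1 d=3 new=(3,8) → add node 6 parent=1 cost=8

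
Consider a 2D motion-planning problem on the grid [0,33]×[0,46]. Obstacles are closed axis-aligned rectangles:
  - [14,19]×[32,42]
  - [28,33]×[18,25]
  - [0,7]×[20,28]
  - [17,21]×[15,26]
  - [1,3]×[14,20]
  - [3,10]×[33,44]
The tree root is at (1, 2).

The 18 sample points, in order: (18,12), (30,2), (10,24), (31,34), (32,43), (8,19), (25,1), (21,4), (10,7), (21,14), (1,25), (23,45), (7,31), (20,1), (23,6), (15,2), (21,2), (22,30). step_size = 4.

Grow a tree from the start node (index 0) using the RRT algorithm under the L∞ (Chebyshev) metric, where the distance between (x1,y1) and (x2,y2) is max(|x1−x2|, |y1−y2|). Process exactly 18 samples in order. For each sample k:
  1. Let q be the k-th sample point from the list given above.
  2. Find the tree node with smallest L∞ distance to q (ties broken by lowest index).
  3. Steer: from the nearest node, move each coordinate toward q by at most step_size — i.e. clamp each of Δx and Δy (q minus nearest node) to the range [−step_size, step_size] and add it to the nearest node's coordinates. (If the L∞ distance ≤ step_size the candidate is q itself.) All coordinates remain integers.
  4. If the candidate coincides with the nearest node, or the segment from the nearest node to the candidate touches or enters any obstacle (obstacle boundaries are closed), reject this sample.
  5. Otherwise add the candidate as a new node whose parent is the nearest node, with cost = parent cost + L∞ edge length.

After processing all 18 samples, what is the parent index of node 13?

Parent of node 13: 7

1. q=(18,12) nearest=0 d=17 new=(5,6) → add node 1 parent=0 cost=4
2. q=(30,2) nearest=1 d=25 new=(9,2) → add node 2 parent=1 cost=8
3. q=(10,24) nearest=1 d=18 new=(9,10) → add node 3 parent=1 cost=8
4. q=(31,34) nearest=3 d=24 new=(13,14) → add node 4 parent=3 cost=12
5. q=(32,43) nearest=4 d=29 new=(17,18) → blocked by [17,21]×[15,26], reject
6. q=(8,19) nearest=4 d=5 new=(9,18) → add node 5 parent=4 cost=16
7. q=(25,1) nearest=4 d=13 new=(17,10) → add node 6 parent=4 cost=16
8. q=(21,4) nearest=6 d=6 new=(21,6) → add node 7 parent=6 cost=20
9. q=(10,7) nearest=3 d=3 new=(10,7) → add node 8 parent=3 cost=11
10. q=(21,14) nearest=6 d=4 new=(21,14) → add node 9 parent=6 cost=20
11. q=(1,25) nearest=5 d=8 new=(5,22) → blocked by [0,7]×[20,28], reject
12. q=(23,45) nearest=5 d=27 new=(13,22) → add node 10 parent=5 cost=20
13. q=(7,31) nearest=10 d=9 new=(9,26) → add node 11 parent=10 cost=24
14. q=(20,1) nearest=7 d=5 new=(20,2) → add node 12 parent=7 cost=24
15. q=(23,6) nearest=7 d=2 new=(23,6) → add node 13 parent=7 cost=22
16. q=(15,2) nearest=8 d=5 new=(14,3) → add node 14 parent=8 cost=15
17. q=(21,2) nearest=12 d=1 new=(21,2) → add node 15 parent=12 cost=25
18. q=(22,30) nearest=10 d=9 new=(17,26) → blocked by [17,21]×[15,26], reject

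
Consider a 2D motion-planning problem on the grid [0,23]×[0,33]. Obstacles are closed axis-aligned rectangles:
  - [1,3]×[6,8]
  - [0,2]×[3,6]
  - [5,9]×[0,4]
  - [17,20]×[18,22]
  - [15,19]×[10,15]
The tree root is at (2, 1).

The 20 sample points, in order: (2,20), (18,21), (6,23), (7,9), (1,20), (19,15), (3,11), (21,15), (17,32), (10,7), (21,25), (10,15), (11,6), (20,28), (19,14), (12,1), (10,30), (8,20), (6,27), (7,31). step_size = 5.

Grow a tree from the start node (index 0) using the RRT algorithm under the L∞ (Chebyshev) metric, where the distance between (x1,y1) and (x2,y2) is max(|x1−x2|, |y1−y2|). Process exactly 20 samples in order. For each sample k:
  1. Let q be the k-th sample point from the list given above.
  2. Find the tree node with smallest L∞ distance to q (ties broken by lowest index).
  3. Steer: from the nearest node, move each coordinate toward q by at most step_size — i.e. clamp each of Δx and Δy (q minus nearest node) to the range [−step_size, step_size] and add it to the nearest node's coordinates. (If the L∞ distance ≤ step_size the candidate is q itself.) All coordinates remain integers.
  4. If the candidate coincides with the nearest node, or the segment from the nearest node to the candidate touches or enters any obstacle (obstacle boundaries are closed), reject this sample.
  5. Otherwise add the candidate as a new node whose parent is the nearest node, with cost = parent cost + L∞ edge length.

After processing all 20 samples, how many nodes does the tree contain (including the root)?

Node count: 16

1. q=(2,20) nearest=0 d=19 new=(2,6) → blocked by [1,3]×[6,8], reject
2. q=(18,21) nearest=0 d=20 new=(7,6) → blocked by [5,9]×[0,4], reject
3. q=(6,23) nearest=0 d=22 new=(6,6) → add node 1 parent=0 cost=5
4. q=(7,9) nearest=1 d=3 new=(7,9) → add node 2 parent=1 cost=8
5. q=(1,20) nearest=2 d=11 new=(2,14) → add node 3 parent=2 cost=13
6. q=(19,15) nearest=2 d=12 new=(12,14) → add node 4 parent=2 cost=13
7. q=(3,11) nearest=3 d=3 new=(3,11) → add node 5 parent=3 cost=16
8. q=(21,15) nearest=4 d=9 new=(17,15) → blocked by [15,19]×[10,15], reject
9. q=(17,32) nearest=3 d=18 new=(7,19) → add node 6 parent=3 cost=18
10. q=(10,7) nearest=2 d=3 new=(10,7) → add node 7 parent=2 cost=11
11. q=(21,25) nearest=4 d=11 new=(17,19) → blocked by [17,20]×[18,22], reject
12. q=(10,15) nearest=4 d=2 new=(10,15) → add node 8 parent=4 cost=15
13. q=(11,6) nearest=7 d=1 new=(11,6) → add node 9 parent=7 cost=12
14. q=(20,28) nearest=6 d=13 new=(12,24) → add node 10 parent=6 cost=23
15. q=(19,14) nearest=4 d=7 new=(17,14) → blocked by [15,19]×[10,15], reject
16. q=(12,1) nearest=9 d=5 new=(12,1) → add node 11 parent=9 cost=17
17. q=(10,30) nearest=10 d=6 new=(10,29) → add node 12 parent=10 cost=28
18. q=(8,20) nearest=6 d=1 new=(8,20) → add node 13 parent=6 cost=19
19. q=(6,27) nearest=12 d=4 new=(6,27) → add node 14 parent=12 cost=32
20. q=(7,31) nearest=12 d=3 new=(7,31) → add node 15 parent=12 cost=31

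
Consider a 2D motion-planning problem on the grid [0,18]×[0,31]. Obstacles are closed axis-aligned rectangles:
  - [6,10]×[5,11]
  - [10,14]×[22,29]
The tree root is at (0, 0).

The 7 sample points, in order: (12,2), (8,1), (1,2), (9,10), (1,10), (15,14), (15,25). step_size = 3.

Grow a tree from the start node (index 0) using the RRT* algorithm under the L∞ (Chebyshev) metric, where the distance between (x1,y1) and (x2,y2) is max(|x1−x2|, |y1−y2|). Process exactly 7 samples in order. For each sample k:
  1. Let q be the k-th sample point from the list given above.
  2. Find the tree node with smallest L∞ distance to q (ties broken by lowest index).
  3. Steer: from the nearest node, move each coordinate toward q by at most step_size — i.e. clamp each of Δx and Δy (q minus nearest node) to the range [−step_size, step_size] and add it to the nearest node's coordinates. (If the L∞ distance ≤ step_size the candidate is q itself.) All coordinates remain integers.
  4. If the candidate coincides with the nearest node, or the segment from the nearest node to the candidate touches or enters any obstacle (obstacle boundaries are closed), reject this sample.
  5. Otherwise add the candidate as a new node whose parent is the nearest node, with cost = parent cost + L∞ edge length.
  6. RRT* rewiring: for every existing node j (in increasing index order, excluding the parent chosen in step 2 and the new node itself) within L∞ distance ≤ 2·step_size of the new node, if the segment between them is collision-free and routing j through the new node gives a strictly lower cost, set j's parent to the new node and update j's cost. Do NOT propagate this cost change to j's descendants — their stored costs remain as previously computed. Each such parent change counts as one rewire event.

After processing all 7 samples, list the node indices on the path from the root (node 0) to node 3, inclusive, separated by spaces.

Path: 0 3

1. q=(12,2) nearest=0 d=12 new=(3,2) → add node 1 parent=0 cost=3
2. q=(8,1) nearest=1 d=5 new=(6,1) → add node 2 parent=1 cost=6
3. q=(1,2) nearest=0 d=2 new=(1,2) → add node 3 parent=0 cost=2
4. q=(9,10) nearest=1 d=8 new=(6,5) → blocked by [6,10]×[5,11], reject
5. q=(1,10) nearest=1 d=8 new=(1,5) → add node 4 parent=1 cost=6
6. q=(15,14) nearest=1 d=12 new=(6,5) → blocked by [6,10]×[5,11], reject
7. q=(15,25) nearest=4 d=20 new=(4,8) → add node 5 parent=4 cost=9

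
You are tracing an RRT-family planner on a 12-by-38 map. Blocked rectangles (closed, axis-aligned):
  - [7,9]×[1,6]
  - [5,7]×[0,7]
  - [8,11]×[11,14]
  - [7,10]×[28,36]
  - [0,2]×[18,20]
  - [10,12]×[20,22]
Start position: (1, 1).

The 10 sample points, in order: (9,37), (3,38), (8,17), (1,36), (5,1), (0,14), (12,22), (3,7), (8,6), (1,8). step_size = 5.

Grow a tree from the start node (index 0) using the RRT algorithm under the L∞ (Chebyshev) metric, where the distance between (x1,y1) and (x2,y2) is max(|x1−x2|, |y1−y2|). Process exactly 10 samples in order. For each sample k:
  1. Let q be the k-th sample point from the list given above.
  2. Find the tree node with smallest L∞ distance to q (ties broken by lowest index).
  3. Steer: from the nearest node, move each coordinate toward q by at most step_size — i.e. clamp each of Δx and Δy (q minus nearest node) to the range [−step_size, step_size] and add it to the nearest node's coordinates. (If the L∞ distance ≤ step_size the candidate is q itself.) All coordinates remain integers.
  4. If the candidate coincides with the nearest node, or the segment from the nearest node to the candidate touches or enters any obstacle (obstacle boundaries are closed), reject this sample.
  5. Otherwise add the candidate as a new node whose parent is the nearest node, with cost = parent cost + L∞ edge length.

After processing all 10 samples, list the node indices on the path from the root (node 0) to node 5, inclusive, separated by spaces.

Path: 0 1 5

1. q=(9,37) nearest=0 d=36 new=(6,6) → blocked by [5,7]×[0,7], reject
2. q=(3,38) nearest=0 d=37 new=(3,6) → add node 1 parent=0 cost=5
3. q=(8,17) nearest=1 d=11 new=(8,11) → blocked by [8,11]×[11,14], reject
4. q=(1,36) nearest=1 d=30 new=(1,11) → add node 2 parent=1 cost=10
5. q=(5,1) nearest=0 d=4 new=(5,1) → blocked by [5,7]×[0,7], reject
6. q=(0,14) nearest=2 d=3 new=(0,14) → add node 3 parent=2 cost=13
7. q=(12,22) nearest=2 d=11 new=(6,16) → add node 4 parent=2 cost=15
8. q=(3,7) nearest=1 d=1 new=(3,7) → add node 5 parent=1 cost=6
9. q=(8,6) nearest=1 d=5 new=(8,6) → blocked by [7,9]×[1,6], reject
10. q=(1,8) nearest=1 d=2 new=(1,8) → add node 6 parent=1 cost=7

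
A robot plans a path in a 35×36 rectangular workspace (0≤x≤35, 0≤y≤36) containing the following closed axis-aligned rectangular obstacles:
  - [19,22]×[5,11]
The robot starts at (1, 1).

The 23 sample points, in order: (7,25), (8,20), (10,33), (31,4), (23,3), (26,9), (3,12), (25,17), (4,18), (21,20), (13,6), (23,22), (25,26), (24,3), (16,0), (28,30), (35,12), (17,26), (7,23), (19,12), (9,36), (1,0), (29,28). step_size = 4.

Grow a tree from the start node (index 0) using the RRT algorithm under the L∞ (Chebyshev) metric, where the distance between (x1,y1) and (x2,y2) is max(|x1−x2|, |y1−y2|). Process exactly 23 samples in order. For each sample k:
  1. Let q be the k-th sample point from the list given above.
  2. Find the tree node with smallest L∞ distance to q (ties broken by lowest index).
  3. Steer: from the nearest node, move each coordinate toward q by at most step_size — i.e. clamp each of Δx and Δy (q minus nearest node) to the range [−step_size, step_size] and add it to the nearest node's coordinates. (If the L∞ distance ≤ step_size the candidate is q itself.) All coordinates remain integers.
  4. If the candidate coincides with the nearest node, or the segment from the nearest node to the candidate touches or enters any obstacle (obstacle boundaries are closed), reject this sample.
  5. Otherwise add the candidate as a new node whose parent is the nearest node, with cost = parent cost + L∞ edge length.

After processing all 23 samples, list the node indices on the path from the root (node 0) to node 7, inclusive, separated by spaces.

Path: 0 1 2 3 4 7

1. q=(7,25) nearest=0 d=24 new=(5,5) → add node 1 parent=0 cost=4
2. q=(8,20) nearest=1 d=15 new=(8,9) → add node 2 parent=1 cost=8
3. q=(10,33) nearest=2 d=24 new=(10,13) → add node 3 parent=2 cost=12
4. q=(31,4) nearest=3 d=21 new=(14,9) → add node 4 parent=3 cost=16
5. q=(23,3) nearest=4 d=9 new=(18,5) → add node 5 parent=4 cost=20
6. q=(26,9) nearest=5 d=8 new=(22,9) → blocked by [19,22]×[5,11], reject
7. q=(3,12) nearest=2 d=5 new=(4,12) → add node 6 parent=2 cost=12
8. q=(25,17) nearest=4 d=11 new=(18,13) → add node 7 parent=4 cost=20
9. q=(4,18) nearest=3 d=6 new=(6,17) → add node 8 parent=3 cost=16
10. q=(21,20) nearest=7 d=7 new=(21,17) → add node 9 parent=7 cost=24
11. q=(13,6) nearest=4 d=3 new=(13,6) → add node 10 parent=4 cost=19
12. q=(23,22) nearest=9 d=5 new=(23,21) → add node 11 parent=9 cost=28
13. q=(25,26) nearest=11 d=5 new=(25,25) → add node 12 parent=11 cost=32
14. q=(24,3) nearest=5 d=6 new=(22,3) → add node 13 parent=5 cost=24
15. q=(16,0) nearest=5 d=5 new=(16,1) → add node 14 parent=5 cost=24
16. q=(28,30) nearest=12 d=5 new=(28,29) → add node 15 parent=12 cost=36
17. q=(35,12) nearest=11 d=12 new=(27,17) → add node 16 parent=11 cost=32
18. q=(17,26) nearest=11 d=6 new=(19,25) → add node 17 parent=11 cost=32
19. q=(7,23) nearest=8 d=6 new=(7,21) → add node 18 parent=8 cost=20
20. q=(19,12) nearest=7 d=1 new=(19,12) → add node 19 parent=7 cost=21
21. q=(9,36) nearest=17 d=11 new=(15,29) → add node 20 parent=17 cost=36
22. q=(1,0) nearest=0 d=1 new=(1,0) → add node 21 parent=0 cost=1
23. q=(29,28) nearest=15 d=1 new=(29,28) → add node 22 parent=15 cost=37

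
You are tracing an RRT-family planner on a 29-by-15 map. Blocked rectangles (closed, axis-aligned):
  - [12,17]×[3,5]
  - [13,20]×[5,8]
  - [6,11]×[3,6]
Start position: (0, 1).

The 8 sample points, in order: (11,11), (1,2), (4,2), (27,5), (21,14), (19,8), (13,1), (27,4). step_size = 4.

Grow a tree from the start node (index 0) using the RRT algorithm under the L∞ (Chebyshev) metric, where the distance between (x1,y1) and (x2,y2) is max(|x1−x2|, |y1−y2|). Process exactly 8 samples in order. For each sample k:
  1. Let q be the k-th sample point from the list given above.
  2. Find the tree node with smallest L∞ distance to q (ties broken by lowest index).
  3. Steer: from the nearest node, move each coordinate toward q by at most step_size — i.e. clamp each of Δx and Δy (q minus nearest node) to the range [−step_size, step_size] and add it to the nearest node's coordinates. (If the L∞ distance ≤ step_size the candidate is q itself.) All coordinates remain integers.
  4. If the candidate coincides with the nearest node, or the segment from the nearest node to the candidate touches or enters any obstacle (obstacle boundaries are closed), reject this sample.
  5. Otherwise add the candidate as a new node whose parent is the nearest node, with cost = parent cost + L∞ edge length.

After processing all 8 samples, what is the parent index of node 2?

1. q=(11,11) nearest=0 d=11 new=(4,5) → add node 1 parent=0 cost=4
2. q=(1,2) nearest=0 d=1 new=(1,2) → add node 2 parent=0 cost=1
3. q=(4,2) nearest=1 d=3 new=(4,2) → add node 3 parent=1 cost=7
4. q=(27,5) nearest=1 d=23 new=(8,5) → blocked by [6,11]×[3,6], reject
5. q=(21,14) nearest=1 d=17 new=(8,9) → add node 4 parent=1 cost=8
6. q=(19,8) nearest=4 d=11 new=(12,8) → add node 5 parent=4 cost=12
7. q=(13,1) nearest=5 d=7 new=(13,4) → blocked by [12,17]×[3,5], reject
8. q=(27,4) nearest=5 d=15 new=(16,4) → blocked by [12,17]×[3,5], reject

Parent of node 2: 0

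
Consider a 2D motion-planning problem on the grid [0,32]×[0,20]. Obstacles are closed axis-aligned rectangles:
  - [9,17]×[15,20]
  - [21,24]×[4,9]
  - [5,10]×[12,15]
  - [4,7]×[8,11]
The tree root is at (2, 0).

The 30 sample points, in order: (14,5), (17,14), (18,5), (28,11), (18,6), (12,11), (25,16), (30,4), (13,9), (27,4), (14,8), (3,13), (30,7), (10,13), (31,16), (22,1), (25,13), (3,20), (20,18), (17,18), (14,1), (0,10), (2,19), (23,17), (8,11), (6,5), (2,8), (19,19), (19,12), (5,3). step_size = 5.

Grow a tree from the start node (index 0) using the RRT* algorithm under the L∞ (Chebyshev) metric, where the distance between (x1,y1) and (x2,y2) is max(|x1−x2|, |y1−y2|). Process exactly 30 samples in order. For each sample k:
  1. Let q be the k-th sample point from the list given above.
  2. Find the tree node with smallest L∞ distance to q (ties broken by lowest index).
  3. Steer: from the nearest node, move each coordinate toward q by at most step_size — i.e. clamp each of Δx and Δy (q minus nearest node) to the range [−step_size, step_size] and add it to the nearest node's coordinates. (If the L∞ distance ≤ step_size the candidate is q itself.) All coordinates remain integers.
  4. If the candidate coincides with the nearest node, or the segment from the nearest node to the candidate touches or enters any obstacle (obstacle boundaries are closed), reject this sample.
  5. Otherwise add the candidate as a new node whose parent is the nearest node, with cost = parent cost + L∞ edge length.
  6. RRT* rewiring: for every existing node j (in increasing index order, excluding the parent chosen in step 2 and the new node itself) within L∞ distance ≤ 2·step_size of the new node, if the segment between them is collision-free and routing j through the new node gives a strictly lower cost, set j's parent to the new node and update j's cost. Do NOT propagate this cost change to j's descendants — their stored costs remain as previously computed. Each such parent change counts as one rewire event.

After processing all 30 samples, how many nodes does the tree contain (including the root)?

1. q=(14,5) nearest=0 d=12 new=(7,5) → add node 1 parent=0 cost=5
2. q=(17,14) nearest=1 d=10 new=(12,10) → add node 2 parent=1 cost=10
3. q=(18,5) nearest=2 d=6 new=(17,5) → add node 3 parent=2 cost=15
4. q=(28,11) nearest=3 d=11 new=(22,10) → blocked by [21,24]×[4,9], reject
5. q=(18,6) nearest=3 d=1 new=(18,6) → add node 4 parent=3 cost=16
6. q=(12,11) nearest=2 d=1 new=(12,11) → add node 5 parent=2 cost=11
7. q=(25,16) nearest=4 d=10 new=(23,11) → blocked by [21,24]×[4,9], reject
8. q=(30,4) nearest=4 d=12 new=(23,4) → blocked by [21,24]×[4,9], reject
9. q=(13,9) nearest=2 d=1 new=(13,9) → add node 6 parent=2 cost=11
10. q=(27,4) nearest=4 d=9 new=(23,4) → blocked by [21,24]×[4,9], reject
11. q=(14,8) nearest=6 d=1 new=(14,8) → add node 7 parent=6 cost=12
12. q=(3,13) nearest=1 d=8 new=(3,10) → blocked by [4,7]×[8,11], reject
13. q=(30,7) nearest=4 d=12 new=(23,7) → blocked by [21,24]×[4,9], reject
14. q=(10,13) nearest=5 d=2 new=(10,13) → blocked by [5,10]×[12,15], reject
15. q=(31,16) nearest=4 d=13 new=(23,11) → blocked by [21,24]×[4,9], reject
16. q=(22,1) nearest=3 d=5 new=(22,1) → add node 8 parent=3 cost=20
17. q=(25,13) nearest=4 d=7 new=(23,11) → blocked by [21,24]×[4,9], reject
18. q=(3,20) nearest=5 d=9 new=(7,16) → blocked by [5,10]×[12,15], reject
19. q=(20,18) nearest=2 d=8 new=(17,15) → blocked by [9,17]×[15,20], reject
20. q=(17,18) nearest=5 d=7 new=(17,16) → blocked by [9,17]×[15,20], reject
21. q=(14,1) nearest=3 d=4 new=(14,1) → add node 9 parent=3 cost=19
22. q=(0,10) nearest=1 d=7 new=(2,10) → blocked by [4,7]×[8,11], reject
23. q=(2,19) nearest=2 d=10 new=(7,15) → blocked by [5,10]×[12,15], reject
24. q=(23,17) nearest=7 d=9 new=(19,13) → add node 10 parent=7 cost=17
25. q=(8,11) nearest=2 d=4 new=(8,11) → add node 11 parent=2 cost=14
26. q=(6,5) nearest=1 d=1 new=(6,5) → add node 12 parent=1 cost=6; rewire 9→12 (14<19)
27. q=(2,8) nearest=12 d=4 new=(2,8) → add node 13 parent=12 cost=10
28. q=(19,19) nearest=10 d=6 new=(19,18) → add node 14 parent=10 cost=22
29. q=(19,12) nearest=10 d=1 new=(19,12) → add node 15 parent=10 cost=18
30. q=(5,3) nearest=1 d=2 new=(5,3) → add node 16 parent=1 cost=7

Node count: 17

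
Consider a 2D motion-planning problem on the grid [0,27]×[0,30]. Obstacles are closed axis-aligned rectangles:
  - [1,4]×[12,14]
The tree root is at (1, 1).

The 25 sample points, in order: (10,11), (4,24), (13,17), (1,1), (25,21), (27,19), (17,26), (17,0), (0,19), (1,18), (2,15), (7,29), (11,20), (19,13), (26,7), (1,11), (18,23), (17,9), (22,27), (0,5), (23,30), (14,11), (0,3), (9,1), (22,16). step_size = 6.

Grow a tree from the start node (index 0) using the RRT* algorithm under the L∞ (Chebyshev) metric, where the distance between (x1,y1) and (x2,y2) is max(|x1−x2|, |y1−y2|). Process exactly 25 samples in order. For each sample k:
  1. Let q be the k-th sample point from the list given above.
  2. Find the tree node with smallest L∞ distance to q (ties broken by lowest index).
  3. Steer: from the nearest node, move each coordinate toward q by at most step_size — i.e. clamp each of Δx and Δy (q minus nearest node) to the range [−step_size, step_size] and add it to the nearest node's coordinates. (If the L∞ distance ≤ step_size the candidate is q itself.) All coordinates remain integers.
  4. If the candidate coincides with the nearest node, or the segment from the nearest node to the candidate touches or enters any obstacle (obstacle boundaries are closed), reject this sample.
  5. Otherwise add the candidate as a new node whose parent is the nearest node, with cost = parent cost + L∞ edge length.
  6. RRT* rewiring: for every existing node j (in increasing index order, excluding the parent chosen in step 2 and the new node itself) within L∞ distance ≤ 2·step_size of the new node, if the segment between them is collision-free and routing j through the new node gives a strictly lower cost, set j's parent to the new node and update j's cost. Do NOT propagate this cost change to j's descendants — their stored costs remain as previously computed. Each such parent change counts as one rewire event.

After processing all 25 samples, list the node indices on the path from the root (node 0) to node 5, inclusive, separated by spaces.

1. q=(10,11) nearest=0 d=10 new=(7,7) → add node 1 parent=0 cost=6
2. q=(4,24) nearest=1 d=17 new=(4,13) → blocked by [1,4]×[12,14], reject
3. q=(13,17) nearest=1 d=10 new=(13,13) → add node 2 parent=1 cost=12
4. q=(1,1) nearest=0 d=0 → coincident, reject
5. q=(25,21) nearest=2 d=12 new=(19,19) → add node 3 parent=2 cost=18
6. q=(27,19) nearest=3 d=8 new=(25,19) → add node 4 parent=3 cost=24
7. q=(17,26) nearest=3 d=7 new=(17,25) → add node 5 parent=3 cost=24
8. q=(17,0) nearest=1 d=10 new=(13,1) → add node 6 parent=1 cost=12
9. q=(0,19) nearest=1 d=12 new=(1,13) → blocked by [1,4]×[12,14], reject
10. q=(1,18) nearest=1 d=11 new=(1,13) → blocked by [1,4]×[12,14], reject
11. q=(2,15) nearest=1 d=8 new=(2,13) → blocked by [1,4]×[12,14], reject
12. q=(7,29) nearest=5 d=10 new=(11,29) → add node 7 parent=5 cost=30
13. q=(11,20) nearest=5 d=6 new=(11,20) → add node 8 parent=5 cost=30
14. q=(19,13) nearest=2 d=6 new=(19,13) → add node 9 parent=2 cost=18; rewire 8→9 (26<30)
15. q=(26,7) nearest=9 d=7 new=(25,7) → add node 10 parent=9 cost=24
16. q=(1,11) nearest=1 d=6 new=(1,11) → add node 11 parent=1 cost=12
17. q=(18,23) nearest=5 d=2 new=(18,23) → add node 12 parent=5 cost=26
18. q=(17,9) nearest=2 d=4 new=(17,9) → add node 13 parent=2 cost=16
19. q=(22,27) nearest=12 d=4 new=(22,27) → add node 14 parent=12 cost=30
20. q=(0,5) nearest=0 d=4 new=(0,5) → add node 15 parent=0 cost=4; rewire 11→15 (10<12)
21. q=(23,30) nearest=14 d=3 new=(23,30) → add node 16 parent=14 cost=33
22. q=(14,11) nearest=2 d=2 new=(14,11) → add node 17 parent=2 cost=14; rewire 8→17 (23<26)
23. q=(0,3) nearest=0 d=2 new=(0,3) → add node 18 parent=0 cost=2
24. q=(9,1) nearest=6 d=4 new=(9,1) → add node 19 parent=6 cost=16
25. q=(22,16) nearest=3 d=3 new=(22,16) → add node 20 parent=3 cost=21

Path: 0 1 2 3 5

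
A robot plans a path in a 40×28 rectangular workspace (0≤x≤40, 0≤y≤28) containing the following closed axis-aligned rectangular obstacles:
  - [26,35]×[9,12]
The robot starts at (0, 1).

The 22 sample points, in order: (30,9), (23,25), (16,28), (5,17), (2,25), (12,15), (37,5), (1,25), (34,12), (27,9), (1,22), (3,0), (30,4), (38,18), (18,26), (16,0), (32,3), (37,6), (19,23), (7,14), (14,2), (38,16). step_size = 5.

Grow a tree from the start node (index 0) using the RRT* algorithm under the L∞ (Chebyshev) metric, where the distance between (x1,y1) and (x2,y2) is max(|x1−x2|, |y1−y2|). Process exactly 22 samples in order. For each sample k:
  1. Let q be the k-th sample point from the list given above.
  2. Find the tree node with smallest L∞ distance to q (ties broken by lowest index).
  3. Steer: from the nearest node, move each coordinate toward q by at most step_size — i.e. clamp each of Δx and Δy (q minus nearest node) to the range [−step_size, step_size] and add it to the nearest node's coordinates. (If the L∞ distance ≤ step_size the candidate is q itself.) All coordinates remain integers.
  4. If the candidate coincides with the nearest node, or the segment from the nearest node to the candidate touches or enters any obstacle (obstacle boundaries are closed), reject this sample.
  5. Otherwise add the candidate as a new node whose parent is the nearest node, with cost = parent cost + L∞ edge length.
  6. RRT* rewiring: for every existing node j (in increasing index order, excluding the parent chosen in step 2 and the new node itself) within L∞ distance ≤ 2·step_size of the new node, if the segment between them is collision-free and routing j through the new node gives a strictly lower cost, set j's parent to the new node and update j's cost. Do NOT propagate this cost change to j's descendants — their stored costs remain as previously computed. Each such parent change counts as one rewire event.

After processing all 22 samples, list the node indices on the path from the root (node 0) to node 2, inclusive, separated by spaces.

1. q=(30,9) nearest=0 d=30 new=(5,6) → add node 1 parent=0 cost=5
2. q=(23,25) nearest=1 d=19 new=(10,11) → add node 2 parent=1 cost=10
3. q=(16,28) nearest=2 d=17 new=(15,16) → add node 3 parent=2 cost=15
4. q=(5,17) nearest=2 d=6 new=(5,16) → add node 4 parent=2 cost=15
5. q=(2,25) nearest=4 d=9 new=(2,21) → add node 5 parent=4 cost=20
6. q=(12,15) nearest=3 d=3 new=(12,15) → add node 6 parent=3 cost=18
7. q=(37,5) nearest=3 d=22 new=(20,11) → add node 7 parent=3 cost=20
8. q=(1,25) nearest=5 d=4 new=(1,25) → add node 8 parent=5 cost=24
9. q=(34,12) nearest=7 d=14 new=(25,12) → add node 9 parent=7 cost=25
10. q=(27,9) nearest=9 d=3 new=(27,9) → blocked by [26,35]×[9,12], reject
11. q=(1,22) nearest=5 d=1 new=(1,22) → add node 10 parent=5 cost=21
12. q=(3,0) nearest=0 d=3 new=(3,0) → add node 11 parent=0 cost=3
13. q=(30,4) nearest=9 d=8 new=(30,7) → blocked by [26,35]×[9,12], reject
14. q=(38,18) nearest=9 d=13 new=(30,17) → add node 12 parent=9 cost=30
15. q=(18,26) nearest=3 d=10 new=(18,21) → add node 13 parent=3 cost=20
16. q=(16,0) nearest=1 d=11 new=(10,1) → add node 14 parent=1 cost=10
17. q=(32,3) nearest=9 d=9 new=(30,7) → blocked by [26,35]×[9,12], reject
18. q=(37,6) nearest=12 d=11 new=(35,12) → blocked by [26,35]×[9,12], reject
19. q=(19,23) nearest=13 d=2 new=(19,23) → add node 15 parent=13 cost=22
20. q=(7,14) nearest=4 d=2 new=(7,14) → add node 16 parent=4 cost=17
21. q=(14,2) nearest=14 d=4 new=(14,2) → add node 17 parent=14 cost=14
22. q=(38,16) nearest=12 d=8 new=(35,16) → add node 18 parent=12 cost=35

Path: 0 1 2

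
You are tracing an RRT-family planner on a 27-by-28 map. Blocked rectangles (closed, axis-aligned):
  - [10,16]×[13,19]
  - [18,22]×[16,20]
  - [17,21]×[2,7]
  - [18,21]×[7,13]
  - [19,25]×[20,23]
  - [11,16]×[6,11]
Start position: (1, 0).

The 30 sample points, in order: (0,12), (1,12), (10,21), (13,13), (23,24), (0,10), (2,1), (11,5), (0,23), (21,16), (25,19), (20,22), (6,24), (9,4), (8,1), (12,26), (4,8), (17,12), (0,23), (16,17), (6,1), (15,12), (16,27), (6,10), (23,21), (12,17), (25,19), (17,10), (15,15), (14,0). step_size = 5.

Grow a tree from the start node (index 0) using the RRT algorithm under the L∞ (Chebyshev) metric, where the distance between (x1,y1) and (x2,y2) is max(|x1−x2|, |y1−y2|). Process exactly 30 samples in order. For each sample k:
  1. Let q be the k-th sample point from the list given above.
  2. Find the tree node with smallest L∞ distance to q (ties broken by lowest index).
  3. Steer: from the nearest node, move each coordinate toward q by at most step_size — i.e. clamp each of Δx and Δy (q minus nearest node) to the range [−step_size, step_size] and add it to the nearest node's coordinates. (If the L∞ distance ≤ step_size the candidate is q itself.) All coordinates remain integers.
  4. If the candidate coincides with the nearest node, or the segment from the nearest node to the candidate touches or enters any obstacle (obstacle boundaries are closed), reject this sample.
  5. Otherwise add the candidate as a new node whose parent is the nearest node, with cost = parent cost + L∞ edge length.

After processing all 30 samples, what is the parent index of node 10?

Parent of node 10: 9

1. q=(0,12) nearest=0 d=12 new=(0,5) → add node 1 parent=0 cost=5
2. q=(1,12) nearest=1 d=7 new=(1,10) → add node 2 parent=1 cost=10
3. q=(10,21) nearest=2 d=11 new=(6,15) → add node 3 parent=2 cost=15
4. q=(13,13) nearest=3 d=7 new=(11,13) → blocked by [10,16]×[13,19], reject
5. q=(23,24) nearest=3 d=17 new=(11,20) → blocked by [10,16]×[13,19], reject
6. q=(0,10) nearest=2 d=1 new=(0,10) → add node 4 parent=2 cost=11
7. q=(2,1) nearest=0 d=1 new=(2,1) → add node 5 parent=0 cost=1
8. q=(11,5) nearest=5 d=9 new=(7,5) → add node 6 parent=5 cost=6
9. q=(0,23) nearest=3 d=8 new=(1,20) → add node 7 parent=3 cost=20
10. q=(21,16) nearest=6 d=14 new=(12,10) → blocked by [11,16]×[6,11], reject
11. q=(25,19) nearest=6 d=18 new=(12,10) → blocked by [11,16]×[6,11], reject
12. q=(20,22) nearest=3 d=14 new=(11,20) → blocked by [10,16]×[13,19], reject
13. q=(6,24) nearest=7 d=5 new=(6,24) → add node 8 parent=7 cost=25
14. q=(9,4) nearest=6 d=2 new=(9,4) → add node 9 parent=6 cost=8
15. q=(8,1) nearest=9 d=3 new=(8,1) → add node 10 parent=9 cost=11
16. q=(12,26) nearest=8 d=6 new=(11,26) → add node 11 parent=8 cost=30
17. q=(4,8) nearest=2 d=3 new=(4,8) → add node 12 parent=2 cost=13
18. q=(17,12) nearest=9 d=8 new=(14,9) → blocked by [11,16]×[6,11], reject
19. q=(0,23) nearest=7 d=3 new=(0,23) → add node 13 parent=7 cost=23
20. q=(16,17) nearest=11 d=9 new=(16,21) → add node 14 parent=11 cost=35
21. q=(6,1) nearest=10 d=2 new=(6,1) → add node 15 parent=10 cost=13
22. q=(15,12) nearest=6 d=8 new=(12,10) → blocked by [11,16]×[6,11], reject
23. q=(16,27) nearest=11 d=5 new=(16,27) → add node 16 parent=11 cost=35
24. q=(6,10) nearest=12 d=2 new=(6,10) → add node 17 parent=12 cost=15
25. q=(23,21) nearest=14 d=7 new=(21,21) → blocked by [19,25]×[20,23], reject
26. q=(12,17) nearest=14 d=4 new=(12,17) → blocked by [10,16]×[13,19], reject
27. q=(25,19) nearest=14 d=9 new=(21,19) → blocked by [18,22]×[16,20], reject
28. q=(17,10) nearest=9 d=8 new=(14,9) → blocked by [11,16]×[6,11], reject
29. q=(15,15) nearest=14 d=6 new=(15,16) → blocked by [10,16]×[13,19], reject
30. q=(14,0) nearest=9 d=5 new=(14,0) → add node 18 parent=9 cost=13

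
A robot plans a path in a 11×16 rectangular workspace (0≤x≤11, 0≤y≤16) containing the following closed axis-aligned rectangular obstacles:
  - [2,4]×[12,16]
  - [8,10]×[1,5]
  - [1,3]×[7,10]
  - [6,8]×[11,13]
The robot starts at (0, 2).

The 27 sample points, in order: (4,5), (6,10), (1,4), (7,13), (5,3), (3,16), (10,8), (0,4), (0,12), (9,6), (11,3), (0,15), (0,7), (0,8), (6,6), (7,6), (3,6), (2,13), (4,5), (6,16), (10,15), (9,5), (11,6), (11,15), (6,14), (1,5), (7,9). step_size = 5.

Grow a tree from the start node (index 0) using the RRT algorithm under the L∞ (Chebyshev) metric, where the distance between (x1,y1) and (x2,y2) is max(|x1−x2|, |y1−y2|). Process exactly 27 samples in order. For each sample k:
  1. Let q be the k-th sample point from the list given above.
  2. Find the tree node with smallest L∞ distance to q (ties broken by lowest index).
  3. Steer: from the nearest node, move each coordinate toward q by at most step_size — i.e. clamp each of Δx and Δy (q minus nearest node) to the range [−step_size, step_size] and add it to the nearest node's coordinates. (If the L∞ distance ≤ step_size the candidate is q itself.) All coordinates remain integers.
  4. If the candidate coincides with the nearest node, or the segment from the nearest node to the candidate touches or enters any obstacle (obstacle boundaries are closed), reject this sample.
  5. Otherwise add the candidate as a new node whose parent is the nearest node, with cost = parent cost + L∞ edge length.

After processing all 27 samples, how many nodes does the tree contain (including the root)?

Node count: 18

1. q=(4,5) nearest=0 d=4 new=(4,5) → add node 1 parent=0 cost=4
2. q=(6,10) nearest=1 d=5 new=(6,10) → add node 2 parent=1 cost=9
3. q=(1,4) nearest=0 d=2 new=(1,4) → add node 3 parent=0 cost=2
4. q=(7,13) nearest=2 d=3 new=(7,13) → blocked by [6,8]×[11,13], reject
5. q=(5,3) nearest=1 d=2 new=(5,3) → add node 4 parent=1 cost=6
6. q=(3,16) nearest=2 d=6 new=(3,15) → blocked by [2,4]×[12,16], reject
7. q=(10,8) nearest=2 d=4 new=(10,8) → add node 5 parent=2 cost=13
8. q=(0,4) nearest=3 d=1 new=(0,4) → add node 6 parent=3 cost=3
9. q=(0,12) nearest=2 d=6 new=(1,12) → add node 7 parent=2 cost=14
10. q=(9,6) nearest=5 d=2 new=(9,6) → add node 8 parent=5 cost=15
11. q=(11,3) nearest=8 d=3 new=(11,3) → blocked by [8,10]×[1,5], reject
12. q=(0,15) nearest=7 d=3 new=(0,15) → add node 9 parent=7 cost=17
13. q=(0,7) nearest=3 d=3 new=(0,7) → add node 10 parent=3 cost=5
14. q=(0,8) nearest=10 d=1 new=(0,8) → add node 11 parent=10 cost=6
15. q=(6,6) nearest=1 d=2 new=(6,6) → add node 12 parent=1 cost=6
16. q=(7,6) nearest=12 d=1 new=(7,6) → add node 13 parent=12 cost=7
17. q=(3,6) nearest=1 d=1 new=(3,6) → add node 14 parent=1 cost=5
18. q=(2,13) nearest=7 d=1 new=(2,13) → blocked by [2,4]×[12,16], reject
19. q=(4,5) nearest=1 d=0 → coincident, reject
20. q=(6,16) nearest=7 d=5 new=(6,16) → blocked by [2,4]×[12,16], reject
21. q=(10,15) nearest=2 d=5 new=(10,15) → blocked by [6,8]×[11,13], reject
22. q=(9,5) nearest=8 d=1 new=(9,5) → blocked by [8,10]×[1,5], reject
23. q=(11,6) nearest=5 d=2 new=(11,6) → add node 15 parent=5 cost=15
24. q=(11,15) nearest=2 d=5 new=(11,15) → blocked by [6,8]×[11,13], reject
25. q=(6,14) nearest=2 d=4 new=(6,14) → blocked by [6,8]×[11,13], reject
26. q=(1,5) nearest=3 d=1 new=(1,5) → add node 16 parent=3 cost=3
27. q=(7,9) nearest=2 d=1 new=(7,9) → add node 17 parent=2 cost=10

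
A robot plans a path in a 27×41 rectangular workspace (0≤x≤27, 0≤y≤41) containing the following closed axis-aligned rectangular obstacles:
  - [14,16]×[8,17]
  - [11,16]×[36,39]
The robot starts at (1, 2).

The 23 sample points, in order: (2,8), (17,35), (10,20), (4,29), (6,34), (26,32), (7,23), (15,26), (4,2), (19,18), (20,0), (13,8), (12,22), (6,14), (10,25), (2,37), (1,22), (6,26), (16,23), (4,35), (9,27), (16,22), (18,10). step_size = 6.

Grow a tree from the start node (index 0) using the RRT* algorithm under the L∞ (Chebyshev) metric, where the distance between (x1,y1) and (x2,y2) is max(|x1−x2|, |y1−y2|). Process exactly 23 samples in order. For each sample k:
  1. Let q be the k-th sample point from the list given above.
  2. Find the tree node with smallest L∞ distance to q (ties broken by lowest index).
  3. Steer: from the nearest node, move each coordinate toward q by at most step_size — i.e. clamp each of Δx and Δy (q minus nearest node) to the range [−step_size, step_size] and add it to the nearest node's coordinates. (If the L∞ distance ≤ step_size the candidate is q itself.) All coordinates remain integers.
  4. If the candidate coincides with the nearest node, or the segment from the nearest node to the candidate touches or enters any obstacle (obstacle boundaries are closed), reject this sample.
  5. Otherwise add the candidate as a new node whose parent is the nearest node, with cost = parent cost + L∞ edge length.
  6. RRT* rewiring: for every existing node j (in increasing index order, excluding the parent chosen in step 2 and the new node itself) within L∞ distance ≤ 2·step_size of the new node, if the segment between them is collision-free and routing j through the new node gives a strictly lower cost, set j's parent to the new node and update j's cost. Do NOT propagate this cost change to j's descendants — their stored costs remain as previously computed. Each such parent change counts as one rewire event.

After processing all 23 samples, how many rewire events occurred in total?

Rewire events: 3

1. q=(2,8) nearest=0 d=6 new=(2,8) → add node 1 parent=0 cost=6
2. q=(17,35) nearest=1 d=27 new=(8,14) → add node 2 parent=1 cost=12
3. q=(10,20) nearest=2 d=6 new=(10,20) → add node 3 parent=2 cost=18
4. q=(4,29) nearest=3 d=9 new=(4,26) → add node 4 parent=3 cost=24
5. q=(6,34) nearest=4 d=8 new=(6,32) → add node 5 parent=4 cost=30
6. q=(26,32) nearest=3 d=16 new=(16,26) → add node 6 parent=3 cost=24
7. q=(7,23) nearest=3 d=3 new=(7,23) → add node 7 parent=3 cost=21
8. q=(15,26) nearest=6 d=1 new=(15,26) → add node 8 parent=6 cost=25
9. q=(4,2) nearest=0 d=3 new=(4,2) → add node 9 parent=0 cost=3
10. q=(19,18) nearest=6 d=8 new=(19,20) → add node 10 parent=6 cost=30
11. q=(20,0) nearest=2 d=14 new=(14,8) → blocked by [14,16]×[8,17], reject
12. q=(13,8) nearest=2 d=6 new=(13,8) → add node 11 parent=2 cost=18
13. q=(12,22) nearest=3 d=2 new=(12,22) → add node 12 parent=3 cost=20; rewire 8→12 (24<25); rewire 10→12 (27<30)
14. q=(6,14) nearest=2 d=2 new=(6,14) → add node 13 parent=2 cost=14
15. q=(10,25) nearest=7 d=3 new=(10,25) → add node 14 parent=7 cost=24
16. q=(2,37) nearest=5 d=5 new=(2,37) → add node 15 parent=5 cost=35
17. q=(1,22) nearest=4 d=4 new=(1,22) → add node 16 parent=4 cost=28
18. q=(6,26) nearest=4 d=2 new=(6,26) → add node 17 parent=4 cost=26
19. q=(16,23) nearest=6 d=3 new=(16,23) → add node 18 parent=6 cost=27
20. q=(4,35) nearest=15 d=2 new=(4,35) → add node 19 parent=15 cost=37
21. q=(9,27) nearest=14 d=2 new=(9,27) → add node 20 parent=14 cost=26; rewire 19→20 (34<37)
22. q=(16,22) nearest=18 d=1 new=(16,22) → add node 21 parent=18 cost=28
23. q=(18,10) nearest=11 d=5 new=(18,10) → blocked by [14,16]×[8,17], reject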